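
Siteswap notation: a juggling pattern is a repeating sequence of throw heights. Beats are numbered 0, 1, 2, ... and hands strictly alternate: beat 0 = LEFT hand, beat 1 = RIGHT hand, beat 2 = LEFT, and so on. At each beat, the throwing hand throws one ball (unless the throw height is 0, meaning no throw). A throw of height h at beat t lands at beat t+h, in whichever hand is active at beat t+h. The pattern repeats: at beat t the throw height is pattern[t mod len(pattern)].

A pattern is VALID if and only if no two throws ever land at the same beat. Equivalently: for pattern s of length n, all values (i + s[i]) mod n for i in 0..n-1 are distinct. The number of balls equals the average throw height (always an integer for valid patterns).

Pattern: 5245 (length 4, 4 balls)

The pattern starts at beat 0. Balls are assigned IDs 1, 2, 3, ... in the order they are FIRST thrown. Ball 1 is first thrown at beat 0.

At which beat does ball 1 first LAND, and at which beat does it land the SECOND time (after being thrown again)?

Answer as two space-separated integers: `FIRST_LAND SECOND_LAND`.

Answer: 5 7

Derivation:
Beat 0 (L): throw ball1 h=5 -> lands@5:R; in-air after throw: [b1@5:R]
Beat 1 (R): throw ball2 h=2 -> lands@3:R; in-air after throw: [b2@3:R b1@5:R]
Beat 2 (L): throw ball3 h=4 -> lands@6:L; in-air after throw: [b2@3:R b1@5:R b3@6:L]
Beat 3 (R): throw ball2 h=5 -> lands@8:L; in-air after throw: [b1@5:R b3@6:L b2@8:L]
Beat 4 (L): throw ball4 h=5 -> lands@9:R; in-air after throw: [b1@5:R b3@6:L b2@8:L b4@9:R]
Beat 5 (R): throw ball1 h=2 -> lands@7:R; in-air after throw: [b3@6:L b1@7:R b2@8:L b4@9:R]
Beat 6 (L): throw ball3 h=4 -> lands@10:L; in-air after throw: [b1@7:R b2@8:L b4@9:R b3@10:L]
Beat 7 (R): throw ball1 h=5 -> lands@12:L; in-air after throw: [b2@8:L b4@9:R b3@10:L b1@12:L]
Ball 1: thrown@0 h=5 -> first land @5; rethrown@5 h=2 -> second land @7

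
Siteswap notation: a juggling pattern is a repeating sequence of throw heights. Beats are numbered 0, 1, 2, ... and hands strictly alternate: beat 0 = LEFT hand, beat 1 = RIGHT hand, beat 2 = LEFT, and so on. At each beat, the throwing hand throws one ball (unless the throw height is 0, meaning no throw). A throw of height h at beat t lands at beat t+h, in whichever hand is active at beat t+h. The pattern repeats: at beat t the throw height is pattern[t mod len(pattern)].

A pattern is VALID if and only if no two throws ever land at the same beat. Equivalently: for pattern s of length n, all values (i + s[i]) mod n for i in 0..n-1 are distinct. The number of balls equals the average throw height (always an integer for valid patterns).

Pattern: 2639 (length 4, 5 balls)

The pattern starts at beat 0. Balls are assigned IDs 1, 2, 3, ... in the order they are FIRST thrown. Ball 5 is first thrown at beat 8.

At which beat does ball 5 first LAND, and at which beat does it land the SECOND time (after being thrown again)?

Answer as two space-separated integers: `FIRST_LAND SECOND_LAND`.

Beat 0 (L): throw ball1 h=2 -> lands@2:L; in-air after throw: [b1@2:L]
Beat 1 (R): throw ball2 h=6 -> lands@7:R; in-air after throw: [b1@2:L b2@7:R]
Beat 2 (L): throw ball1 h=3 -> lands@5:R; in-air after throw: [b1@5:R b2@7:R]
Beat 3 (R): throw ball3 h=9 -> lands@12:L; in-air after throw: [b1@5:R b2@7:R b3@12:L]
Beat 4 (L): throw ball4 h=2 -> lands@6:L; in-air after throw: [b1@5:R b4@6:L b2@7:R b3@12:L]
Beat 5 (R): throw ball1 h=6 -> lands@11:R; in-air after throw: [b4@6:L b2@7:R b1@11:R b3@12:L]
Beat 6 (L): throw ball4 h=3 -> lands@9:R; in-air after throw: [b2@7:R b4@9:R b1@11:R b3@12:L]
Beat 7 (R): throw ball2 h=9 -> lands@16:L; in-air after throw: [b4@9:R b1@11:R b3@12:L b2@16:L]
Beat 8 (L): throw ball5 h=2 -> lands@10:L; in-air after throw: [b4@9:R b5@10:L b1@11:R b3@12:L b2@16:L]
Beat 9 (R): throw ball4 h=6 -> lands@15:R; in-air after throw: [b5@10:L b1@11:R b3@12:L b4@15:R b2@16:L]
Beat 10 (L): throw ball5 h=3 -> lands@13:R; in-air after throw: [b1@11:R b3@12:L b5@13:R b4@15:R b2@16:L]
Beat 11 (R): throw ball1 h=9 -> lands@20:L; in-air after throw: [b3@12:L b5@13:R b4@15:R b2@16:L b1@20:L]
Beat 12 (L): throw ball3 h=2 -> lands@14:L; in-air after throw: [b5@13:R b3@14:L b4@15:R b2@16:L b1@20:L]
Beat 13 (R): throw ball5 h=6 -> lands@19:R; in-air after throw: [b3@14:L b4@15:R b2@16:L b5@19:R b1@20:L]
Ball 5: thrown@8 h=2 -> first land @10; rethrown@10 h=3 -> second land @13

Answer: 10 13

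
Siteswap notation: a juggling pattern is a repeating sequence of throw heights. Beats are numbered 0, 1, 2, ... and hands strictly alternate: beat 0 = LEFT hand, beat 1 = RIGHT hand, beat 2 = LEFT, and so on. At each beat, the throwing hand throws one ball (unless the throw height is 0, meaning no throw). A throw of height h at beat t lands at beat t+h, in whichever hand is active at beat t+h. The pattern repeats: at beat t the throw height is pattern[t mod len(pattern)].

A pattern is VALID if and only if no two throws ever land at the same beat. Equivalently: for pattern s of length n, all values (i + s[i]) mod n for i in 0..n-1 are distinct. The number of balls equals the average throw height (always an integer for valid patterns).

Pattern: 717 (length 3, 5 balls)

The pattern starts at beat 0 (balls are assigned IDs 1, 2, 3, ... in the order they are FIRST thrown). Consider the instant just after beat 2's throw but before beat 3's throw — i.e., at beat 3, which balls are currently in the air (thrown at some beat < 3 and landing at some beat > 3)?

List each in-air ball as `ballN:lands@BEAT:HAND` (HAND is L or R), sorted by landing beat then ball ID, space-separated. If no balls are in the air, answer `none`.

Beat 0 (L): throw ball1 h=7 -> lands@7:R; in-air after throw: [b1@7:R]
Beat 1 (R): throw ball2 h=1 -> lands@2:L; in-air after throw: [b2@2:L b1@7:R]
Beat 2 (L): throw ball2 h=7 -> lands@9:R; in-air after throw: [b1@7:R b2@9:R]
Beat 3 (R): throw ball3 h=7 -> lands@10:L; in-air after throw: [b1@7:R b2@9:R b3@10:L]

Answer: ball1:lands@7:R ball2:lands@9:R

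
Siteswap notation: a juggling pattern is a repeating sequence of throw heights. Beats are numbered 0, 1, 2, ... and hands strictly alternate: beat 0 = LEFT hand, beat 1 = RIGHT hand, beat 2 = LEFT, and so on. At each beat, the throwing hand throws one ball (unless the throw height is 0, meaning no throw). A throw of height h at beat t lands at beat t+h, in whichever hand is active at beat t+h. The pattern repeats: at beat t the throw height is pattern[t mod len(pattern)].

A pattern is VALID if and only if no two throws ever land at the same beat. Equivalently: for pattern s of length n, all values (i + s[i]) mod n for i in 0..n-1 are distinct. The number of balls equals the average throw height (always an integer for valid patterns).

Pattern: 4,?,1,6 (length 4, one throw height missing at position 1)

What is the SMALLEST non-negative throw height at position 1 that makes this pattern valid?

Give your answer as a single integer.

i=0: (0 + 4) mod 4 = 0
i=1: s[i]=? (unknown)
i=2: (2 + 1) mod 4 = 3
i=3: (3 + 6) mod 4 = 1
Known residues: [0, 1, 3]; need a permutation of 0..3, so missing residue r = 2
Need (1 + s) mod 4 = 2; smallest s = (2 - 1) mod 4 = 1

Answer: 1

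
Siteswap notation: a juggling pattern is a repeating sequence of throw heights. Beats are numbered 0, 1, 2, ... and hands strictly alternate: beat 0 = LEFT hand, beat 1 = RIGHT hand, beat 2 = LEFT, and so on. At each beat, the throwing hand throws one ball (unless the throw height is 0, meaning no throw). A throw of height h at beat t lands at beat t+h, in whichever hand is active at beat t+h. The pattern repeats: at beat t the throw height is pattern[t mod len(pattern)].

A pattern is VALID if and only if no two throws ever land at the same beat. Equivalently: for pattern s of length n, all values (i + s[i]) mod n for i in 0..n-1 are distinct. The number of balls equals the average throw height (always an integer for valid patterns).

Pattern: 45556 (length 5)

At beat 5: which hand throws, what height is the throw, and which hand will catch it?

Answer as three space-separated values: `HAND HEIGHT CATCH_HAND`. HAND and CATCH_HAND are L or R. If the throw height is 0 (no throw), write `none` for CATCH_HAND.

Answer: R 4 R

Derivation:
Beat 5: 5 mod 2 = 1, so hand = R
Throw height = pattern[5 mod 5] = pattern[0] = 4
Lands at beat 5+4=9, 9 mod 2 = 1, so catch hand = R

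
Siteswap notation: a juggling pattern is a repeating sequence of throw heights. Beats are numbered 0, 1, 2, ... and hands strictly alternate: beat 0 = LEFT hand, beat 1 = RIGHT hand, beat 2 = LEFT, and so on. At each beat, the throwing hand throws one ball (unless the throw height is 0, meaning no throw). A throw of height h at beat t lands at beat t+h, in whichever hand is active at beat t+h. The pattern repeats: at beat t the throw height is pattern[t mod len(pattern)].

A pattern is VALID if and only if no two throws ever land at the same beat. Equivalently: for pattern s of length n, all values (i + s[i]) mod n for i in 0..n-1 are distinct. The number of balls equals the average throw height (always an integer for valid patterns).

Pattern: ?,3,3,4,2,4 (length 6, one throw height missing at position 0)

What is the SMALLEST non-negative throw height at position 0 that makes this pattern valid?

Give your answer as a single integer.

Answer: 2

Derivation:
i=0: s[i]=? (unknown)
i=1: (1 + 3) mod 6 = 4
i=2: (2 + 3) mod 6 = 5
i=3: (3 + 4) mod 6 = 1
i=4: (4 + 2) mod 6 = 0
i=5: (5 + 4) mod 6 = 3
Known residues: [0, 1, 3, 4, 5]; need a permutation of 0..5, so missing residue r = 2
Need (0 + s) mod 6 = 2; smallest s = (2 - 0) mod 6 = 2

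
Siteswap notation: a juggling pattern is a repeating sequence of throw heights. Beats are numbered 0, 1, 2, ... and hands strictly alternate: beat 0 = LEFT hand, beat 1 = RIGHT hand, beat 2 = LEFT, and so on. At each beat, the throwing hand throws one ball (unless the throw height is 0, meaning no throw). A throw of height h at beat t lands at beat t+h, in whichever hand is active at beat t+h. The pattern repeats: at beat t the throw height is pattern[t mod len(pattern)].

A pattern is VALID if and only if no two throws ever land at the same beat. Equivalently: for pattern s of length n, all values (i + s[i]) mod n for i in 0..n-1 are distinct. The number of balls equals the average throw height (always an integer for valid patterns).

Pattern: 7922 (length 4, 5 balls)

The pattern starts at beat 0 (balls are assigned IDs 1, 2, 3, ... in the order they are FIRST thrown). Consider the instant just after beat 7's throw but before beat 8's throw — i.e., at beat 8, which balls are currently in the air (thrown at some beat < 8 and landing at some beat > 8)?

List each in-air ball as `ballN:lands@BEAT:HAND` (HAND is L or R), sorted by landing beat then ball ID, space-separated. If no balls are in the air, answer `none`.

Beat 0 (L): throw ball1 h=7 -> lands@7:R; in-air after throw: [b1@7:R]
Beat 1 (R): throw ball2 h=9 -> lands@10:L; in-air after throw: [b1@7:R b2@10:L]
Beat 2 (L): throw ball3 h=2 -> lands@4:L; in-air after throw: [b3@4:L b1@7:R b2@10:L]
Beat 3 (R): throw ball4 h=2 -> lands@5:R; in-air after throw: [b3@4:L b4@5:R b1@7:R b2@10:L]
Beat 4 (L): throw ball3 h=7 -> lands@11:R; in-air after throw: [b4@5:R b1@7:R b2@10:L b3@11:R]
Beat 5 (R): throw ball4 h=9 -> lands@14:L; in-air after throw: [b1@7:R b2@10:L b3@11:R b4@14:L]
Beat 6 (L): throw ball5 h=2 -> lands@8:L; in-air after throw: [b1@7:R b5@8:L b2@10:L b3@11:R b4@14:L]
Beat 7 (R): throw ball1 h=2 -> lands@9:R; in-air after throw: [b5@8:L b1@9:R b2@10:L b3@11:R b4@14:L]
Beat 8 (L): throw ball5 h=7 -> lands@15:R; in-air after throw: [b1@9:R b2@10:L b3@11:R b4@14:L b5@15:R]

Answer: ball1:lands@9:R ball2:lands@10:L ball3:lands@11:R ball4:lands@14:L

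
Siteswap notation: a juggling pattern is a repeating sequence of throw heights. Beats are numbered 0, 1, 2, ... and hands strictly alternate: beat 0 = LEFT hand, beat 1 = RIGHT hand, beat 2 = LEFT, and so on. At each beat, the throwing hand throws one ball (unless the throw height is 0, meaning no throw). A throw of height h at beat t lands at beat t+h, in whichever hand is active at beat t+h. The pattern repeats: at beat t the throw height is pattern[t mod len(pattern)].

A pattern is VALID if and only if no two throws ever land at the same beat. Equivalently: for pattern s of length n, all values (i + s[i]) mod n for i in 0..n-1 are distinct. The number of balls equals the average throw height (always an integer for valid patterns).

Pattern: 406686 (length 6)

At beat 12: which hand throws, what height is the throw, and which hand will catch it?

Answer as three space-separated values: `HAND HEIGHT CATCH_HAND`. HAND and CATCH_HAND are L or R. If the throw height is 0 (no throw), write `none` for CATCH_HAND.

Answer: L 4 L

Derivation:
Beat 12: 12 mod 2 = 0, so hand = L
Throw height = pattern[12 mod 6] = pattern[0] = 4
Lands at beat 12+4=16, 16 mod 2 = 0, so catch hand = L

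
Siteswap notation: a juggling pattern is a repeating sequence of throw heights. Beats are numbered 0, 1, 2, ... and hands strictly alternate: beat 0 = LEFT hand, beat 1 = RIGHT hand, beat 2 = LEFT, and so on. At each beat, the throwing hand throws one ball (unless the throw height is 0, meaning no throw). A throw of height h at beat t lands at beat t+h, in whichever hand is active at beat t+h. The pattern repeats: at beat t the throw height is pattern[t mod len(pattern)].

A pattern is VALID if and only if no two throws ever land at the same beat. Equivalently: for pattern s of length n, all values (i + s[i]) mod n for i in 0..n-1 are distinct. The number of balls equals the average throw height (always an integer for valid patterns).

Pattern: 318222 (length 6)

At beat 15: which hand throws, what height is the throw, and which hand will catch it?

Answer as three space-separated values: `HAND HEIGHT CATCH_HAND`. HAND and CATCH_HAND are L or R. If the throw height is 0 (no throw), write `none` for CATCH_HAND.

Answer: R 2 R

Derivation:
Beat 15: 15 mod 2 = 1, so hand = R
Throw height = pattern[15 mod 6] = pattern[3] = 2
Lands at beat 15+2=17, 17 mod 2 = 1, so catch hand = R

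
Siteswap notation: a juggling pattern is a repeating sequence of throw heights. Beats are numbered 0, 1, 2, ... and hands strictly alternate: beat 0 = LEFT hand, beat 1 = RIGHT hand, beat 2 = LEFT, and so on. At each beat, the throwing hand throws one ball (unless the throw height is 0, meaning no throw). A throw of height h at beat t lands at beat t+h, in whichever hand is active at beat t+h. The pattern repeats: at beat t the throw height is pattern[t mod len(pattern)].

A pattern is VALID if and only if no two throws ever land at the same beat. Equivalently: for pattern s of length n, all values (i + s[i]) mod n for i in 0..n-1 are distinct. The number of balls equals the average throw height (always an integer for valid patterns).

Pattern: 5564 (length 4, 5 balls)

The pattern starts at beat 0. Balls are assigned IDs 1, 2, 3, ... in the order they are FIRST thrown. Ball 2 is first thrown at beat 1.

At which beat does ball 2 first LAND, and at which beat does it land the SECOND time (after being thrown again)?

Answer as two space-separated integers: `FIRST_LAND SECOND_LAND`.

Beat 0 (L): throw ball1 h=5 -> lands@5:R; in-air after throw: [b1@5:R]
Beat 1 (R): throw ball2 h=5 -> lands@6:L; in-air after throw: [b1@5:R b2@6:L]
Beat 2 (L): throw ball3 h=6 -> lands@8:L; in-air after throw: [b1@5:R b2@6:L b3@8:L]
Beat 3 (R): throw ball4 h=4 -> lands@7:R; in-air after throw: [b1@5:R b2@6:L b4@7:R b3@8:L]
Beat 4 (L): throw ball5 h=5 -> lands@9:R; in-air after throw: [b1@5:R b2@6:L b4@7:R b3@8:L b5@9:R]
Beat 5 (R): throw ball1 h=5 -> lands@10:L; in-air after throw: [b2@6:L b4@7:R b3@8:L b5@9:R b1@10:L]
Beat 6 (L): throw ball2 h=6 -> lands@12:L; in-air after throw: [b4@7:R b3@8:L b5@9:R b1@10:L b2@12:L]
Beat 7 (R): throw ball4 h=4 -> lands@11:R; in-air after throw: [b3@8:L b5@9:R b1@10:L b4@11:R b2@12:L]
Beat 8 (L): throw ball3 h=5 -> lands@13:R; in-air after throw: [b5@9:R b1@10:L b4@11:R b2@12:L b3@13:R]
Beat 9 (R): throw ball5 h=5 -> lands@14:L; in-air after throw: [b1@10:L b4@11:R b2@12:L b3@13:R b5@14:L]
Beat 10 (L): throw ball1 h=6 -> lands@16:L; in-air after throw: [b4@11:R b2@12:L b3@13:R b5@14:L b1@16:L]
Beat 11 (R): throw ball4 h=4 -> lands@15:R; in-air after throw: [b2@12:L b3@13:R b5@14:L b4@15:R b1@16:L]
Beat 12 (L): throw ball2 h=5 -> lands@17:R; in-air after throw: [b3@13:R b5@14:L b4@15:R b1@16:L b2@17:R]
Ball 2: thrown@1 h=5 -> first land @6; rethrown@6 h=6 -> second land @12

Answer: 6 12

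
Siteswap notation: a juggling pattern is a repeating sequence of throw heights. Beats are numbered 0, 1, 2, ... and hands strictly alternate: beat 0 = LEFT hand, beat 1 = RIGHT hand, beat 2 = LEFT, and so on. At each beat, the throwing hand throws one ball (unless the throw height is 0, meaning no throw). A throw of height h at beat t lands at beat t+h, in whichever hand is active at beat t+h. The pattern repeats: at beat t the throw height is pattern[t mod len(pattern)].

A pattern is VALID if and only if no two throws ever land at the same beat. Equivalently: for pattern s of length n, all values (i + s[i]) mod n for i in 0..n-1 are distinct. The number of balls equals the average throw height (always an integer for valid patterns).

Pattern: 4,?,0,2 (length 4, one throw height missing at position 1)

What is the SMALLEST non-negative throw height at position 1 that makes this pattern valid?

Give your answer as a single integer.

i=0: (0 + 4) mod 4 = 0
i=1: s[i]=? (unknown)
i=2: (2 + 0) mod 4 = 2
i=3: (3 + 2) mod 4 = 1
Known residues: [0, 1, 2]; need a permutation of 0..3, so missing residue r = 3
Need (1 + s) mod 4 = 3; smallest s = (3 - 1) mod 4 = 2

Answer: 2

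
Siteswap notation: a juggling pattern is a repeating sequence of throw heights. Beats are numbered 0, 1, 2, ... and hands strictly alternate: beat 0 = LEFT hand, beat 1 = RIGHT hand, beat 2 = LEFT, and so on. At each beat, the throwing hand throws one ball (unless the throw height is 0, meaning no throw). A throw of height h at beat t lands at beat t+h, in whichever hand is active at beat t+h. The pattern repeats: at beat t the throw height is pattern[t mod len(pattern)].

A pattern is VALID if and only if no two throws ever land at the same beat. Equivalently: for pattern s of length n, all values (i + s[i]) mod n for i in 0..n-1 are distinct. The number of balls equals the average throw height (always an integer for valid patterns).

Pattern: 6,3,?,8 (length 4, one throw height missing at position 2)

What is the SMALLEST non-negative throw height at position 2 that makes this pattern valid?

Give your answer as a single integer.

Answer: 3

Derivation:
i=0: (0 + 6) mod 4 = 2
i=1: (1 + 3) mod 4 = 0
i=2: s[i]=? (unknown)
i=3: (3 + 8) mod 4 = 3
Known residues: [0, 2, 3]; need a permutation of 0..3, so missing residue r = 1
Need (2 + s) mod 4 = 1; smallest s = (1 - 2) mod 4 = 3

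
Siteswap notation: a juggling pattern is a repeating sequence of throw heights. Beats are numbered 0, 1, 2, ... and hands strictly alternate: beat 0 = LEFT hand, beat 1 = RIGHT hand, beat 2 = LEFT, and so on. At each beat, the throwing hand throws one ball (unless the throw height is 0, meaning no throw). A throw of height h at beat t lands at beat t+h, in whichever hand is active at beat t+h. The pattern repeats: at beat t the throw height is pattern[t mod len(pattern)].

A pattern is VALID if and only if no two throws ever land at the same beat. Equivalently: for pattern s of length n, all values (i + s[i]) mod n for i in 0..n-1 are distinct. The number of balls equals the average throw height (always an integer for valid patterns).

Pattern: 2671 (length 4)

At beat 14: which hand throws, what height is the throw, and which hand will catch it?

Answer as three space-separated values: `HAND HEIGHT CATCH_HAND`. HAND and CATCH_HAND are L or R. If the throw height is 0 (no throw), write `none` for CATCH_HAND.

Beat 14: 14 mod 2 = 0, so hand = L
Throw height = pattern[14 mod 4] = pattern[2] = 7
Lands at beat 14+7=21, 21 mod 2 = 1, so catch hand = R

Answer: L 7 R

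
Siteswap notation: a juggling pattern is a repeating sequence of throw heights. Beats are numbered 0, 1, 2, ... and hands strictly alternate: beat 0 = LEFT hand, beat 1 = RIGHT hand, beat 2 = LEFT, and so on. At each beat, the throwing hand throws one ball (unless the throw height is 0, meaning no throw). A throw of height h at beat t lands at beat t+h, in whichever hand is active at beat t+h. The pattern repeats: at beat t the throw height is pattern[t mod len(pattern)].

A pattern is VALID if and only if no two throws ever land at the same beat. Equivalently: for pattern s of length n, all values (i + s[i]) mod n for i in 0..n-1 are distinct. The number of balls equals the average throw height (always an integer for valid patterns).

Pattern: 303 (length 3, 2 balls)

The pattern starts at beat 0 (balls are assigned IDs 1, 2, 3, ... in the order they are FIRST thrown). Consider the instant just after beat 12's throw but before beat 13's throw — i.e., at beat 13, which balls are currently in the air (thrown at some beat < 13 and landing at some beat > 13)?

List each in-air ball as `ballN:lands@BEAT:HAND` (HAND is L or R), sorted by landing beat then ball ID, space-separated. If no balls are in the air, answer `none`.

Answer: ball2:lands@14:L ball1:lands@15:R

Derivation:
Beat 0 (L): throw ball1 h=3 -> lands@3:R; in-air after throw: [b1@3:R]
Beat 2 (L): throw ball2 h=3 -> lands@5:R; in-air after throw: [b1@3:R b2@5:R]
Beat 3 (R): throw ball1 h=3 -> lands@6:L; in-air after throw: [b2@5:R b1@6:L]
Beat 5 (R): throw ball2 h=3 -> lands@8:L; in-air after throw: [b1@6:L b2@8:L]
Beat 6 (L): throw ball1 h=3 -> lands@9:R; in-air after throw: [b2@8:L b1@9:R]
Beat 8 (L): throw ball2 h=3 -> lands@11:R; in-air after throw: [b1@9:R b2@11:R]
Beat 9 (R): throw ball1 h=3 -> lands@12:L; in-air after throw: [b2@11:R b1@12:L]
Beat 11 (R): throw ball2 h=3 -> lands@14:L; in-air after throw: [b1@12:L b2@14:L]
Beat 12 (L): throw ball1 h=3 -> lands@15:R; in-air after throw: [b2@14:L b1@15:R]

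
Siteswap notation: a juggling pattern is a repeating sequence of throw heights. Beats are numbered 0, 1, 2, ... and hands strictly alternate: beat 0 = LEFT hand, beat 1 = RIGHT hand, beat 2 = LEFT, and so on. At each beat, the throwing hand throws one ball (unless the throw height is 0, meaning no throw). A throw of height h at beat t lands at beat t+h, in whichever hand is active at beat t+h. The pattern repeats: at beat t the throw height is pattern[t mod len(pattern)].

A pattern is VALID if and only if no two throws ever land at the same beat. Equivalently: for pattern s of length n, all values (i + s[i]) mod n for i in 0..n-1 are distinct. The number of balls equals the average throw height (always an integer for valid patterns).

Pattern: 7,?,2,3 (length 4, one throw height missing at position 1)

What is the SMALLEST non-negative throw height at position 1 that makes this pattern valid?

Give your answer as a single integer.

Answer: 0

Derivation:
i=0: (0 + 7) mod 4 = 3
i=1: s[i]=? (unknown)
i=2: (2 + 2) mod 4 = 0
i=3: (3 + 3) mod 4 = 2
Known residues: [0, 2, 3]; need a permutation of 0..3, so missing residue r = 1
Need (1 + s) mod 4 = 1; smallest s = (1 - 1) mod 4 = 0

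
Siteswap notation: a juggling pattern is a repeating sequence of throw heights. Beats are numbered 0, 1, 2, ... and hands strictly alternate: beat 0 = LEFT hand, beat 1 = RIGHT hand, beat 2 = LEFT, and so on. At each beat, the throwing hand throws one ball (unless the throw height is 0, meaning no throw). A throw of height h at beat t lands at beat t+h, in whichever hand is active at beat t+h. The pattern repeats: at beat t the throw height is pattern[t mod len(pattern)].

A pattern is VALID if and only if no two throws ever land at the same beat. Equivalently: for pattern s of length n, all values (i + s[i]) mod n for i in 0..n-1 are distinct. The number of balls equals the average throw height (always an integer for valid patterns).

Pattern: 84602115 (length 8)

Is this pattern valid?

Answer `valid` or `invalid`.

i=0: (i + s[i]) mod n = (0 + 8) mod 8 = 0
i=1: (i + s[i]) mod n = (1 + 4) mod 8 = 5
i=2: (i + s[i]) mod n = (2 + 6) mod 8 = 0
i=3: (i + s[i]) mod n = (3 + 0) mod 8 = 3
i=4: (i + s[i]) mod n = (4 + 2) mod 8 = 6
i=5: (i + s[i]) mod n = (5 + 1) mod 8 = 6
i=6: (i + s[i]) mod n = (6 + 1) mod 8 = 7
i=7: (i + s[i]) mod n = (7 + 5) mod 8 = 4
Residues: [0, 5, 0, 3, 6, 6, 7, 4], distinct: False

Answer: invalid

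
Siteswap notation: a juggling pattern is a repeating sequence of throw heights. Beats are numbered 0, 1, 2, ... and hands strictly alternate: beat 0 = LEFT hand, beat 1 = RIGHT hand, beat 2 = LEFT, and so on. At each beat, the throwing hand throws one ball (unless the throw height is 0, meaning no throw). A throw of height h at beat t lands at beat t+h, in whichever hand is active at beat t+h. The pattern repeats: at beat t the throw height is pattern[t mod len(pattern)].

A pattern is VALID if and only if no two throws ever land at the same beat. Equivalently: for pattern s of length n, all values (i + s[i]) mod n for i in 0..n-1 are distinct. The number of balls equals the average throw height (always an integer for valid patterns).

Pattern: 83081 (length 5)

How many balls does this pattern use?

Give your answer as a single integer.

Pattern = [8, 3, 0, 8, 1], length n = 5
  position 0: throw height = 8, running sum = 8
  position 1: throw height = 3, running sum = 11
  position 2: throw height = 0, running sum = 11
  position 3: throw height = 8, running sum = 19
  position 4: throw height = 1, running sum = 20
Total sum = 20; balls = sum / n = 20 / 5 = 4

Answer: 4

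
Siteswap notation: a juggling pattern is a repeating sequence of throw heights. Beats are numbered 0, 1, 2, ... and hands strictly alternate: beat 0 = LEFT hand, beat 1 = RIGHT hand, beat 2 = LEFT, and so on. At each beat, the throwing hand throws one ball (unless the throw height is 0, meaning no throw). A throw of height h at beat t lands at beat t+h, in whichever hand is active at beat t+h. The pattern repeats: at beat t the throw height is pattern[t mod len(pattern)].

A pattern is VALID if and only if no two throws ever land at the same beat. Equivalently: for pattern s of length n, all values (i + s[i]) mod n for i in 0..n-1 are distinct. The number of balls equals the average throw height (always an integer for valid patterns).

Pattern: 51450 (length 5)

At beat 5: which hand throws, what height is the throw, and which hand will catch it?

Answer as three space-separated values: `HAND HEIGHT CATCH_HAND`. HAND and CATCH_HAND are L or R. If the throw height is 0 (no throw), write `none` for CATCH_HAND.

Answer: R 5 L

Derivation:
Beat 5: 5 mod 2 = 1, so hand = R
Throw height = pattern[5 mod 5] = pattern[0] = 5
Lands at beat 5+5=10, 10 mod 2 = 0, so catch hand = L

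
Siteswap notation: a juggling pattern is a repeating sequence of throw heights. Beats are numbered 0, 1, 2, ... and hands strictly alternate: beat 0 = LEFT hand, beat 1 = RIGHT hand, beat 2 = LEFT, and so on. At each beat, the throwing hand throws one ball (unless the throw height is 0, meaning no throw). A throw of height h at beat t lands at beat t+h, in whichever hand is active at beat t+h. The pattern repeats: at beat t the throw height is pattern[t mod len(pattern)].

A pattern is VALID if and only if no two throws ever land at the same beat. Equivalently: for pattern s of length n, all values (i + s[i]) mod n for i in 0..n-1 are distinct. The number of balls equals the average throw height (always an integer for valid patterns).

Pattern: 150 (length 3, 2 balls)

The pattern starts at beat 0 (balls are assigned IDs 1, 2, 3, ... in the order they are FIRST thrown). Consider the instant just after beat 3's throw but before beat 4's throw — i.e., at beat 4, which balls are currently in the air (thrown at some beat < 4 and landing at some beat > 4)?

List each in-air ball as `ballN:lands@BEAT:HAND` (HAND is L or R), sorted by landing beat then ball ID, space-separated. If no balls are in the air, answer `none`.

Beat 0 (L): throw ball1 h=1 -> lands@1:R; in-air after throw: [b1@1:R]
Beat 1 (R): throw ball1 h=5 -> lands@6:L; in-air after throw: [b1@6:L]
Beat 3 (R): throw ball2 h=1 -> lands@4:L; in-air after throw: [b2@4:L b1@6:L]
Beat 4 (L): throw ball2 h=5 -> lands@9:R; in-air after throw: [b1@6:L b2@9:R]

Answer: ball1:lands@6:L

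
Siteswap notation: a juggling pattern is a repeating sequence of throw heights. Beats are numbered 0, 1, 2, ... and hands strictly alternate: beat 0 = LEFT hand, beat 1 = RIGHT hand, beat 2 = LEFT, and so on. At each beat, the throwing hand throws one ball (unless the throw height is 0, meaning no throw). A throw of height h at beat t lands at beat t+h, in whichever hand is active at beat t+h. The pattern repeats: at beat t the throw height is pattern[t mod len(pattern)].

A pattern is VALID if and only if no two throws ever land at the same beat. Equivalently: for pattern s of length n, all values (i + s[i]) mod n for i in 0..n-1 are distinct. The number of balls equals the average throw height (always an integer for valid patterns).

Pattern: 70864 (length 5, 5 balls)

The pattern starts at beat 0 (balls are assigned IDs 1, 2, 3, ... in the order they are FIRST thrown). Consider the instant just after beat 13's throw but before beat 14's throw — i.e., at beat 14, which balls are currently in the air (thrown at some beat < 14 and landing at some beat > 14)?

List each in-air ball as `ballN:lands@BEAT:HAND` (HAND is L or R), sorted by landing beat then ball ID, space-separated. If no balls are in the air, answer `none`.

Answer: ball1:lands@15:R ball2:lands@17:R ball3:lands@19:R ball5:lands@20:L

Derivation:
Beat 0 (L): throw ball1 h=7 -> lands@7:R; in-air after throw: [b1@7:R]
Beat 2 (L): throw ball2 h=8 -> lands@10:L; in-air after throw: [b1@7:R b2@10:L]
Beat 3 (R): throw ball3 h=6 -> lands@9:R; in-air after throw: [b1@7:R b3@9:R b2@10:L]
Beat 4 (L): throw ball4 h=4 -> lands@8:L; in-air after throw: [b1@7:R b4@8:L b3@9:R b2@10:L]
Beat 5 (R): throw ball5 h=7 -> lands@12:L; in-air after throw: [b1@7:R b4@8:L b3@9:R b2@10:L b5@12:L]
Beat 7 (R): throw ball1 h=8 -> lands@15:R; in-air after throw: [b4@8:L b3@9:R b2@10:L b5@12:L b1@15:R]
Beat 8 (L): throw ball4 h=6 -> lands@14:L; in-air after throw: [b3@9:R b2@10:L b5@12:L b4@14:L b1@15:R]
Beat 9 (R): throw ball3 h=4 -> lands@13:R; in-air after throw: [b2@10:L b5@12:L b3@13:R b4@14:L b1@15:R]
Beat 10 (L): throw ball2 h=7 -> lands@17:R; in-air after throw: [b5@12:L b3@13:R b4@14:L b1@15:R b2@17:R]
Beat 12 (L): throw ball5 h=8 -> lands@20:L; in-air after throw: [b3@13:R b4@14:L b1@15:R b2@17:R b5@20:L]
Beat 13 (R): throw ball3 h=6 -> lands@19:R; in-air after throw: [b4@14:L b1@15:R b2@17:R b3@19:R b5@20:L]
Beat 14 (L): throw ball4 h=4 -> lands@18:L; in-air after throw: [b1@15:R b2@17:R b4@18:L b3@19:R b5@20:L]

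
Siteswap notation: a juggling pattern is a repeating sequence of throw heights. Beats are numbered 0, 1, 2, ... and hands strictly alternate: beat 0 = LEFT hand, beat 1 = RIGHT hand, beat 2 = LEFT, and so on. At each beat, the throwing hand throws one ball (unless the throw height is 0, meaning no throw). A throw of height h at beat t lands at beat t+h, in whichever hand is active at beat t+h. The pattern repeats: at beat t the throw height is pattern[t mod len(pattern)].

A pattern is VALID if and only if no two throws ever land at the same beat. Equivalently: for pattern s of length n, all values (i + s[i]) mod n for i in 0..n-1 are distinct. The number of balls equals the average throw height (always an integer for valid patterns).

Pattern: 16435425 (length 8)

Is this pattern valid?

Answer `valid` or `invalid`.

i=0: (i + s[i]) mod n = (0 + 1) mod 8 = 1
i=1: (i + s[i]) mod n = (1 + 6) mod 8 = 7
i=2: (i + s[i]) mod n = (2 + 4) mod 8 = 6
i=3: (i + s[i]) mod n = (3 + 3) mod 8 = 6
i=4: (i + s[i]) mod n = (4 + 5) mod 8 = 1
i=5: (i + s[i]) mod n = (5 + 4) mod 8 = 1
i=6: (i + s[i]) mod n = (6 + 2) mod 8 = 0
i=7: (i + s[i]) mod n = (7 + 5) mod 8 = 4
Residues: [1, 7, 6, 6, 1, 1, 0, 4], distinct: False

Answer: invalid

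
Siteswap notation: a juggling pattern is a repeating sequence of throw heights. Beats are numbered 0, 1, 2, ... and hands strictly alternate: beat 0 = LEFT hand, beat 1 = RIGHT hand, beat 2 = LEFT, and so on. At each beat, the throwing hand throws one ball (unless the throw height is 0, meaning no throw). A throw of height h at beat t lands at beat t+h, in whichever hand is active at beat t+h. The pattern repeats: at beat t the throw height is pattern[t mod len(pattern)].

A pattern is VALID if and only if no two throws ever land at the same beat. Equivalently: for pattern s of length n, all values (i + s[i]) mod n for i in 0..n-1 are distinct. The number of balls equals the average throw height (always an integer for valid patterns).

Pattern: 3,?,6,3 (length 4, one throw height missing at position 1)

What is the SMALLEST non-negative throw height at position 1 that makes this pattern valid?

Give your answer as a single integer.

Answer: 0

Derivation:
i=0: (0 + 3) mod 4 = 3
i=1: s[i]=? (unknown)
i=2: (2 + 6) mod 4 = 0
i=3: (3 + 3) mod 4 = 2
Known residues: [0, 2, 3]; need a permutation of 0..3, so missing residue r = 1
Need (1 + s) mod 4 = 1; smallest s = (1 - 1) mod 4 = 0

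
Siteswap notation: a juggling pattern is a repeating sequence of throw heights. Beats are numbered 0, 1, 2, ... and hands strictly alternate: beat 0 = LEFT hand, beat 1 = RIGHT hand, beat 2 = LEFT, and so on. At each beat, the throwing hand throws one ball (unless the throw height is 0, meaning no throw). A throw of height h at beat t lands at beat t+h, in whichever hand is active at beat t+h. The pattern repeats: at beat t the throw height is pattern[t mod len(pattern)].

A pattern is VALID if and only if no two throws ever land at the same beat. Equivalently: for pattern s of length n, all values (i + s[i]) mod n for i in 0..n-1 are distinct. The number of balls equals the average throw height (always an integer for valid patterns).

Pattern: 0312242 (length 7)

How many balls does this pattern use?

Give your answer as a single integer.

Answer: 2

Derivation:
Pattern = [0, 3, 1, 2, 2, 4, 2], length n = 7
  position 0: throw height = 0, running sum = 0
  position 1: throw height = 3, running sum = 3
  position 2: throw height = 1, running sum = 4
  position 3: throw height = 2, running sum = 6
  position 4: throw height = 2, running sum = 8
  position 5: throw height = 4, running sum = 12
  position 6: throw height = 2, running sum = 14
Total sum = 14; balls = sum / n = 14 / 7 = 2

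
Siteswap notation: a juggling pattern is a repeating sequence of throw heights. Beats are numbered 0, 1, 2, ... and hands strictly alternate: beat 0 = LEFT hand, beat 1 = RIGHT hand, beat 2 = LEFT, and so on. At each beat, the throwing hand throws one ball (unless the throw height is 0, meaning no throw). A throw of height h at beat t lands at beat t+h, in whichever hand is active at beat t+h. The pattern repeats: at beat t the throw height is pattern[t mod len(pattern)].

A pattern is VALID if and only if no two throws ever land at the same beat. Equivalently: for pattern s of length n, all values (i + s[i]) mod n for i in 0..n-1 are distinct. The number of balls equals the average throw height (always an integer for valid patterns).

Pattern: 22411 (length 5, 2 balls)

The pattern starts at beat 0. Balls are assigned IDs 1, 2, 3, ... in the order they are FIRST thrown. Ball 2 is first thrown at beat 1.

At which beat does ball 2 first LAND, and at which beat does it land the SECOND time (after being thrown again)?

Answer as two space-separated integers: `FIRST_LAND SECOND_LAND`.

Answer: 3 4

Derivation:
Beat 0 (L): throw ball1 h=2 -> lands@2:L; in-air after throw: [b1@2:L]
Beat 1 (R): throw ball2 h=2 -> lands@3:R; in-air after throw: [b1@2:L b2@3:R]
Beat 2 (L): throw ball1 h=4 -> lands@6:L; in-air after throw: [b2@3:R b1@6:L]
Beat 3 (R): throw ball2 h=1 -> lands@4:L; in-air after throw: [b2@4:L b1@6:L]
Beat 4 (L): throw ball2 h=1 -> lands@5:R; in-air after throw: [b2@5:R b1@6:L]
Ball 2: thrown@1 h=2 -> first land @3; rethrown@3 h=1 -> second land @4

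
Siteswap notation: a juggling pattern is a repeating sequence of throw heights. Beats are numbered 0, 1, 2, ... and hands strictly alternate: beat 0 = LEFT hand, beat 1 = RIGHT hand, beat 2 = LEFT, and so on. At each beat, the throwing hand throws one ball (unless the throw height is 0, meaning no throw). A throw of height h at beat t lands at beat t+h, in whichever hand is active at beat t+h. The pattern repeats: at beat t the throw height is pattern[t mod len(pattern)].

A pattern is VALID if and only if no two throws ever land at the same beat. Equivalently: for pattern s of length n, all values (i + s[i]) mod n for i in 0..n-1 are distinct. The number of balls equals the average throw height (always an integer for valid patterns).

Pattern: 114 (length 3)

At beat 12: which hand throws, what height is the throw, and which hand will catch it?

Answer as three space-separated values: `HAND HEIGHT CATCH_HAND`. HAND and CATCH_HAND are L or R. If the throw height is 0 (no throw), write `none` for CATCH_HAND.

Answer: L 1 R

Derivation:
Beat 12: 12 mod 2 = 0, so hand = L
Throw height = pattern[12 mod 3] = pattern[0] = 1
Lands at beat 12+1=13, 13 mod 2 = 1, so catch hand = R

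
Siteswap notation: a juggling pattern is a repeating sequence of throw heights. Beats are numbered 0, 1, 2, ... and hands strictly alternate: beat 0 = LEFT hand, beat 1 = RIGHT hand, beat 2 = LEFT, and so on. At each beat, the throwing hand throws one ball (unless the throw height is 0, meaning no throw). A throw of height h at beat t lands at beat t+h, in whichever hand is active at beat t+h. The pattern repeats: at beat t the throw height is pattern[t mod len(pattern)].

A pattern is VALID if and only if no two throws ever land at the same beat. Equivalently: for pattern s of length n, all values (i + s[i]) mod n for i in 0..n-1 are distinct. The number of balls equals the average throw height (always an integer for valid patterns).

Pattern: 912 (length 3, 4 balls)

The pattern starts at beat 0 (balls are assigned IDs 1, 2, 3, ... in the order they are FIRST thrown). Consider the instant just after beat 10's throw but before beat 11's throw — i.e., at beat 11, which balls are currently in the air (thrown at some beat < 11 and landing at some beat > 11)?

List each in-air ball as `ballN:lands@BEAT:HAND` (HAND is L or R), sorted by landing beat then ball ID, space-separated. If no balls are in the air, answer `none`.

Answer: ball3:lands@12:L ball4:lands@15:R ball1:lands@18:L

Derivation:
Beat 0 (L): throw ball1 h=9 -> lands@9:R; in-air after throw: [b1@9:R]
Beat 1 (R): throw ball2 h=1 -> lands@2:L; in-air after throw: [b2@2:L b1@9:R]
Beat 2 (L): throw ball2 h=2 -> lands@4:L; in-air after throw: [b2@4:L b1@9:R]
Beat 3 (R): throw ball3 h=9 -> lands@12:L; in-air after throw: [b2@4:L b1@9:R b3@12:L]
Beat 4 (L): throw ball2 h=1 -> lands@5:R; in-air after throw: [b2@5:R b1@9:R b3@12:L]
Beat 5 (R): throw ball2 h=2 -> lands@7:R; in-air after throw: [b2@7:R b1@9:R b3@12:L]
Beat 6 (L): throw ball4 h=9 -> lands@15:R; in-air after throw: [b2@7:R b1@9:R b3@12:L b4@15:R]
Beat 7 (R): throw ball2 h=1 -> lands@8:L; in-air after throw: [b2@8:L b1@9:R b3@12:L b4@15:R]
Beat 8 (L): throw ball2 h=2 -> lands@10:L; in-air after throw: [b1@9:R b2@10:L b3@12:L b4@15:R]
Beat 9 (R): throw ball1 h=9 -> lands@18:L; in-air after throw: [b2@10:L b3@12:L b4@15:R b1@18:L]
Beat 10 (L): throw ball2 h=1 -> lands@11:R; in-air after throw: [b2@11:R b3@12:L b4@15:R b1@18:L]
Beat 11 (R): throw ball2 h=2 -> lands@13:R; in-air after throw: [b3@12:L b2@13:R b4@15:R b1@18:L]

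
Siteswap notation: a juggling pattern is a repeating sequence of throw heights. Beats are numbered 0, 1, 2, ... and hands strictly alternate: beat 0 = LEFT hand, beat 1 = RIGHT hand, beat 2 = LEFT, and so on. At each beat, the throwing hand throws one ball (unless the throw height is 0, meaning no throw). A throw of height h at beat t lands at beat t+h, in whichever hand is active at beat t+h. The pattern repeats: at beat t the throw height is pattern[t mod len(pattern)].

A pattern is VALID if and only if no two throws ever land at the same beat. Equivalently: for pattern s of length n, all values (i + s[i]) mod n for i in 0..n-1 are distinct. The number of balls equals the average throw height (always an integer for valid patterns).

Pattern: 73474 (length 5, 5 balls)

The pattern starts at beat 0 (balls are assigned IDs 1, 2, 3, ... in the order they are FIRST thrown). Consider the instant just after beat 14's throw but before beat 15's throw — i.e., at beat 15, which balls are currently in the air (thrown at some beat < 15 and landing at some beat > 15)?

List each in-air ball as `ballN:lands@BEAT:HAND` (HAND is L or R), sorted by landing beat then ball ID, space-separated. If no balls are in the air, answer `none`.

Answer: ball5:lands@16:L ball4:lands@17:R ball1:lands@18:L ball3:lands@20:L

Derivation:
Beat 0 (L): throw ball1 h=7 -> lands@7:R; in-air after throw: [b1@7:R]
Beat 1 (R): throw ball2 h=3 -> lands@4:L; in-air after throw: [b2@4:L b1@7:R]
Beat 2 (L): throw ball3 h=4 -> lands@6:L; in-air after throw: [b2@4:L b3@6:L b1@7:R]
Beat 3 (R): throw ball4 h=7 -> lands@10:L; in-air after throw: [b2@4:L b3@6:L b1@7:R b4@10:L]
Beat 4 (L): throw ball2 h=4 -> lands@8:L; in-air after throw: [b3@6:L b1@7:R b2@8:L b4@10:L]
Beat 5 (R): throw ball5 h=7 -> lands@12:L; in-air after throw: [b3@6:L b1@7:R b2@8:L b4@10:L b5@12:L]
Beat 6 (L): throw ball3 h=3 -> lands@9:R; in-air after throw: [b1@7:R b2@8:L b3@9:R b4@10:L b5@12:L]
Beat 7 (R): throw ball1 h=4 -> lands@11:R; in-air after throw: [b2@8:L b3@9:R b4@10:L b1@11:R b5@12:L]
Beat 8 (L): throw ball2 h=7 -> lands@15:R; in-air after throw: [b3@9:R b4@10:L b1@11:R b5@12:L b2@15:R]
Beat 9 (R): throw ball3 h=4 -> lands@13:R; in-air after throw: [b4@10:L b1@11:R b5@12:L b3@13:R b2@15:R]
Beat 10 (L): throw ball4 h=7 -> lands@17:R; in-air after throw: [b1@11:R b5@12:L b3@13:R b2@15:R b4@17:R]
Beat 11 (R): throw ball1 h=3 -> lands@14:L; in-air after throw: [b5@12:L b3@13:R b1@14:L b2@15:R b4@17:R]
Beat 12 (L): throw ball5 h=4 -> lands@16:L; in-air after throw: [b3@13:R b1@14:L b2@15:R b5@16:L b4@17:R]
Beat 13 (R): throw ball3 h=7 -> lands@20:L; in-air after throw: [b1@14:L b2@15:R b5@16:L b4@17:R b3@20:L]
Beat 14 (L): throw ball1 h=4 -> lands@18:L; in-air after throw: [b2@15:R b5@16:L b4@17:R b1@18:L b3@20:L]
Beat 15 (R): throw ball2 h=7 -> lands@22:L; in-air after throw: [b5@16:L b4@17:R b1@18:L b3@20:L b2@22:L]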